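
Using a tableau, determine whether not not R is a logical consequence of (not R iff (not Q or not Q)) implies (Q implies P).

Initial set: {((not R iff (not Q or not Q)) implies (Q implies P)); not not not R}.
not not not R: drop double negation, giving not R.
((not R iff (not Q or not Q)) implies (Q implies P)): β-rule — branch into not (not R iff (not Q or not Q))  //  (Q implies P).
  branch 1 (add not (not R iff (not Q or not Q))):
    not (not R iff (not Q or not Q)): β-rule — branch into not R, not (not Q or not Q)  //  not not R, (not Q or not Q).
      branch 1.1 (add not R, not (not Q or not Q)):
        not (not Q or not Q): α-rule — add not not Q, not not Q.
        ○ open, literals {Q=T, R=F}.
      branch 1.2 (add not not R, (not Q or not Q)):
        × closes — contains both R and not R.
  branch 2 (add (Q implies P)):
    (Q implies P): β-rule — branch into not Q  //  P.
      branch 2.1 (add not Q):
        ○ open, literals {Q=F, R=F}.
      branch 2.2 (add P):
        ○ open, literals {P=T, R=F}.
1 branch closed, 3 open.
An open branch gives a countermodel: Q=T, R=F (unmentioned atoms arbitrary); the premises hold there but the conclusion fails.

No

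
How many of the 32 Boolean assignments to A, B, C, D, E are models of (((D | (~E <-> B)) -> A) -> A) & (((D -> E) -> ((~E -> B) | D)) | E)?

26

Initial set: {((((D | (~E <-> B)) -> A) -> A) & (((D -> E) -> ((~E -> B) | D)) | E))}.
((((D | (~E <-> B)) -> A) -> A) & (((D -> E) -> ((~E -> B) | D)) | E)): α-rule — add (((D | (~E <-> B)) -> A) -> A), (((D -> E) -> ((~E -> B) | D)) | E).
(((D | (~E <-> B)) -> A) -> A): β-rule — branch into ~((D | (~E <-> B)) -> A)  //  A.
  branch 1 (add ~((D | (~E <-> B)) -> A)):
    ~((D | (~E <-> B)) -> A): α-rule — add (D | (~E <-> B)), ~A.
    (((D -> E) -> ((~E -> B) | D)) | E): β-rule — branch into ((D -> E) -> ((~E -> B) | D))  //  E.
      branch 1.1 (add ((D -> E) -> ((~E -> B) | D))):
        (D | (~E <-> B)): β-rule — branch into D  //  (~E <-> B).
          branch 1.1.1 (add D):
            ((D -> E) -> ((~E -> B) | D)): β-rule — branch into ~(D -> E)  //  ((~E -> B) | D).
              branch 1.1.1.1 (add ~(D -> E)):
                ~(D -> E): α-rule — add D, ~E.
                ○ open, literals {A=0, D=1, E=0}.
              branch 1.1.1.2 (add ((~E -> B) | D)):
                ((~E -> B) | D): β-rule — branch into (~E -> B)  //  D.
                  branch 1.1.1.2.1 (add (~E -> B)):
                    (~E -> B): β-rule — branch into ~~E  //  B.
                      branch 1.1.1.2.1.1 (add ~~E):
                        ○ open, literals {A=0, D=1, E=1}.
                      branch 1.1.1.2.1.2 (add B):
                        ○ open, literals {A=0, B=1, D=1}.
                  branch 1.1.1.2.2 (add D):
                    ○ open, literals {A=0, D=1}.
          branch 1.1.2 (add (~E <-> B)):
            ((D -> E) -> ((~E -> B) | D)): β-rule — branch into ~(D -> E)  //  ((~E -> B) | D).
              branch 1.1.2.1 (add ~(D -> E)):
                ~(D -> E): α-rule — add D, ~E.
                (~E <-> B): β-rule — branch into ~E, B  //  ~~E, ~B.
                  branch 1.1.2.1.1 (add ~E, B):
                    ○ open, literals {A=0, B=1, D=1, E=0}.
                  branch 1.1.2.1.2 (add ~~E, ~B):
                    × closes — contains both E and ~E.
              branch 1.1.2.2 (add ((~E -> B) | D)):
                (~E <-> B): β-rule — branch into ~E, B  //  ~~E, ~B.
                  branch 1.1.2.2.1 (add ~E, B):
                    ((~E -> B) | D): β-rule — branch into (~E -> B)  //  D.
                      branch 1.1.2.2.1.1 (add (~E -> B)):
                        (~E -> B): β-rule — branch into ~~E  //  B.
                          branch 1.1.2.2.1.1.1 (add ~~E):
                            × closes — contains both E and ~E.
                          branch 1.1.2.2.1.1.2 (add B):
                            ○ open, literals {A=0, B=1, E=0}.
                      branch 1.1.2.2.1.2 (add D):
                        ○ open, literals {A=0, B=1, D=1, E=0}.
                  branch 1.1.2.2.2 (add ~~E, ~B):
                    ((~E -> B) | D): β-rule — branch into (~E -> B)  //  D.
                      branch 1.1.2.2.2.1 (add (~E -> B)):
                        (~E -> B): β-rule — branch into ~~E  //  B.
                          branch 1.1.2.2.2.1.1 (add ~~E):
                            ○ open, literals {A=0, B=0, E=1}.
                          branch 1.1.2.2.2.1.2 (add B):
                            × closes — contains both B and ~B.
                      branch 1.1.2.2.2.2 (add D):
                        ○ open, literals {A=0, B=0, D=1, E=1}.
      branch 1.2 (add E):
        (D | (~E <-> B)): β-rule — branch into D  //  (~E <-> B).
          branch 1.2.1 (add D):
            ○ open, literals {A=0, D=1, E=1}.
          branch 1.2.2 (add (~E <-> B)):
            (~E <-> B): β-rule — branch into ~E, B  //  ~~E, ~B.
              branch 1.2.2.1 (add ~E, B):
                × closes — contains both E and ~E.
              branch 1.2.2.2 (add ~~E, ~B):
                ○ open, literals {A=0, B=0, E=1}.
  branch 2 (add A):
    (((D -> E) -> ((~E -> B) | D)) | E): β-rule — branch into ((D -> E) -> ((~E -> B) | D))  //  E.
      branch 2.1 (add ((D -> E) -> ((~E -> B) | D))):
        ((D -> E) -> ((~E -> B) | D)): β-rule — branch into ~(D -> E)  //  ((~E -> B) | D).
          branch 2.1.1 (add ~(D -> E)):
            ~(D -> E): α-rule — add D, ~E.
            ○ open, literals {A=1, D=1, E=0}.
          branch 2.1.2 (add ((~E -> B) | D)):
            ((~E -> B) | D): β-rule — branch into (~E -> B)  //  D.
              branch 2.1.2.1 (add (~E -> B)):
                (~E -> B): β-rule — branch into ~~E  //  B.
                  branch 2.1.2.1.1 (add ~~E):
                    ○ open, literals {A=1, E=1}.
                  branch 2.1.2.1.2 (add B):
                    ○ open, literals {A=1, B=1}.
              branch 2.1.2.2 (add D):
                ○ open, literals {A=1, D=1}.
      branch 2.2 (add E):
        ○ open, literals {A=1, E=1}.
4 branches closed, 16 open.
Each open branch fixes some atoms; the unmentioned ones are free. Counting distinct full assignments: branch {A=0, D=1, E=0} (B, C) contributes 4 new; branch {A=0, D=1, E=1} (B, C) contributes 4 new; branch {A=0, B=1, D=1} (C, E) contributes 0 new; branch {A=0, D=1} (B, C, E) contributes 0 new; branch {A=0, B=1, D=1, E=0} (C) contributes 0 new; branch {A=0, B=1, E=0} (C, D) contributes 2 new; branch {A=0, B=1, D=1, E=0} (C) contributes 0 new; branch {A=0, B=0, E=1} (C, D) contributes 2 new; branch {A=0, B=0, D=1, E=1} (C) contributes 0 new; branch {A=0, D=1, E=1} (B, C) contributes 0 new; branch {A=0, B=0, E=1} (C, D) contributes 0 new; branch {A=1, D=1, E=0} (B, C) contributes 4 new; branch {A=1, E=1} (B, C, D) contributes 8 new; branch {A=1, B=1} (C, D, E) contributes 2 new; branch {A=1, D=1} (B, C, E) contributes 0 new; branch {A=1, E=1} (B, C, D) contributes 0 new. Total: 26.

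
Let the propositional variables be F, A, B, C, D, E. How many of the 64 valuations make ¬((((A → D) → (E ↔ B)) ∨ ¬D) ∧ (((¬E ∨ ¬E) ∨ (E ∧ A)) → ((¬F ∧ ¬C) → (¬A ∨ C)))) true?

22

Initial set: {¬((((A → D) → (E ↔ B)) ∨ ¬D) ∧ (((¬E ∨ ¬E) ∨ (E ∧ A)) → ((¬F ∧ ¬C) → (¬A ∨ C))))}.
¬((((A → D) → (E ↔ B)) ∨ ¬D) ∧ (((¬E ∨ ¬E) ∨ (E ∧ A)) → ((¬F ∧ ¬C) → (¬A ∨ C)))): β-rule — branch into ¬(((A → D) → (E ↔ B)) ∨ ¬D)  //  ¬(((¬E ∨ ¬E) ∨ (E ∧ A)) → ((¬F ∧ ¬C) → (¬A ∨ C))).
  branch 1 (add ¬(((A → D) → (E ↔ B)) ∨ ¬D)):
    ¬(((A → D) → (E ↔ B)) ∨ ¬D): α-rule — add ¬((A → D) → (E ↔ B)), ¬¬D.
    ¬((A → D) → (E ↔ B)): α-rule — add (A → D), ¬(E ↔ B).
    (A → D): β-rule — branch into ¬A  //  D.
      branch 1.1 (add ¬A):
        ¬(E ↔ B): β-rule — branch into E, ¬B  //  ¬E, B.
          branch 1.1.1 (add E, ¬B):
            ○ open, literals {A=false, B=false, D=true, E=true}.
          branch 1.1.2 (add ¬E, B):
            ○ open, literals {A=false, B=true, D=true, E=false}.
      branch 1.2 (add D):
        ¬(E ↔ B): β-rule — branch into E, ¬B  //  ¬E, B.
          branch 1.2.1 (add E, ¬B):
            ○ open, literals {B=false, D=true, E=true}.
          branch 1.2.2 (add ¬E, B):
            ○ open, literals {B=true, D=true, E=false}.
  branch 2 (add ¬(((¬E ∨ ¬E) ∨ (E ∧ A)) → ((¬F ∧ ¬C) → (¬A ∨ C)))):
    ¬(((¬E ∨ ¬E) ∨ (E ∧ A)) → ((¬F ∧ ¬C) → (¬A ∨ C))): α-rule — add ((¬E ∨ ¬E) ∨ (E ∧ A)), ¬((¬F ∧ ¬C) → (¬A ∨ C)).
    ¬((¬F ∧ ¬C) → (¬A ∨ C)): α-rule — add (¬F ∧ ¬C), ¬(¬A ∨ C).
    (¬F ∧ ¬C): α-rule — add ¬F, ¬C.
    ¬(¬A ∨ C): α-rule — add ¬¬A, ¬C.
    ((¬E ∨ ¬E) ∨ (E ∧ A)): β-rule — branch into (¬E ∨ ¬E)  //  (E ∧ A).
      branch 2.1 (add (¬E ∨ ¬E)):
        (¬E ∨ ¬E): β-rule — branch into ¬E  //  ¬E.
          branch 2.1.1 (add ¬E):
            ○ open, literals {A=true, C=false, E=false, F=false}.
          branch 2.1.2 (add ¬E):
            ○ open, literals {A=true, C=false, E=false, F=false}.
      branch 2.2 (add (E ∧ A)):
        (E ∧ A): α-rule — add E, A.
        ○ open, literals {A=true, C=false, E=true, F=false}.
0 branches closed, 7 open.
Each open branch fixes some atoms; the unmentioned ones are free. Counting distinct full assignments: branch {A=false, B=false, D=true, E=true} (F, C) contributes 4 new; branch {A=false, B=true, D=true, E=false} (F, C) contributes 4 new; branch {B=false, D=true, E=true} (F, A, C) contributes 4 new; branch {B=true, D=true, E=false} (F, A, C) contributes 4 new; branch {A=true, C=false, E=false, F=false} (B, D) contributes 3 new; branch {A=true, C=false, E=false, F=false} (B, D) contributes 0 new; branch {A=true, C=false, E=true, F=false} (B, D) contributes 3 new. Total: 22.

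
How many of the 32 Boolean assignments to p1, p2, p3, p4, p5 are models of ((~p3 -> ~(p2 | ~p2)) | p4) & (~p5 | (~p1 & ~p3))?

Initial set: {(((~p3 -> ~(p2 | ~p2)) | p4) & (~p5 | (~p1 & ~p3)))}.
(((~p3 -> ~(p2 | ~p2)) | p4) & (~p5 | (~p1 & ~p3))): α-rule — add ((~p3 -> ~(p2 | ~p2)) | p4), (~p5 | (~p1 & ~p3)).
((~p3 -> ~(p2 | ~p2)) | p4): β-rule — branch into (~p3 -> ~(p2 | ~p2))  //  p4.
  branch 1 (add (~p3 -> ~(p2 | ~p2))):
    (~p5 | (~p1 & ~p3)): β-rule — branch into ~p5  //  (~p1 & ~p3).
      branch 1.1 (add ~p5):
        (~p3 -> ~(p2 | ~p2)): β-rule — branch into ~~p3  //  ~(p2 | ~p2).
          branch 1.1.1 (add ~~p3):
            ○ open, literals {p3=1, p5=0}.
          branch 1.1.2 (add ~(p2 | ~p2)):
            ~(p2 | ~p2): α-rule — add ~p2, ~~p2.
            × closes — contains both p2 and ~p2.
      branch 1.2 (add (~p1 & ~p3)):
        (~p1 & ~p3): α-rule — add ~p1, ~p3.
        (~p3 -> ~(p2 | ~p2)): β-rule — branch into ~~p3  //  ~(p2 | ~p2).
          branch 1.2.1 (add ~~p3):
            × closes — contains both p3 and ~p3.
          branch 1.2.2 (add ~(p2 | ~p2)):
            ~(p2 | ~p2): α-rule — add ~p2, ~~p2.
            × closes — contains both p2 and ~p2.
  branch 2 (add p4):
    (~p5 | (~p1 & ~p3)): β-rule — branch into ~p5  //  (~p1 & ~p3).
      branch 2.1 (add ~p5):
        ○ open, literals {p4=1, p5=0}.
      branch 2.2 (add (~p1 & ~p3)):
        (~p1 & ~p3): α-rule — add ~p1, ~p3.
        ○ open, literals {p1=0, p3=0, p4=1}.
3 branches closed, 3 open.
Each open branch fixes some atoms; the unmentioned ones are free. Counting distinct full assignments: branch {p3=1, p5=0} (p1, p2, p4) contributes 8 new; branch {p4=1, p5=0} (p1, p2, p3) contributes 4 new; branch {p1=0, p3=0, p4=1} (p2, p5) contributes 2 new. Total: 14.

14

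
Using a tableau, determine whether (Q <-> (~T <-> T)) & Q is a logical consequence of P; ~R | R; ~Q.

No

Initial set: {P; (~R | R); ~Q; ~((Q <-> (~T <-> T)) & Q)}.
(~R | R): β-rule — branch into ~R  //  R.
  branch 1 (add ~R):
    ~((Q <-> (~T <-> T)) & Q): β-rule — branch into ~(Q <-> (~T <-> T))  //  ~Q.
      branch 1.1 (add ~(Q <-> (~T <-> T))):
        ~(Q <-> (~T <-> T)): β-rule — branch into Q, ~(~T <-> T)  //  ~Q, (~T <-> T).
          branch 1.1.1 (add Q, ~(~T <-> T)):
            × closes — contains both Q and ~Q.
          branch 1.1.2 (add ~Q, (~T <-> T)):
            (~T <-> T): β-rule — branch into ~T, T  //  ~~T, ~T.
              branch 1.1.2.1 (add ~T, T):
                × closes — contains both T and ~T.
              branch 1.1.2.2 (add ~~T, ~T):
                × closes — contains both T and ~T.
      branch 1.2 (add ~Q):
        ○ open, literals {P=1, Q=0, R=0}.
  branch 2 (add R):
    ~((Q <-> (~T <-> T)) & Q): β-rule — branch into ~(Q <-> (~T <-> T))  //  ~Q.
      branch 2.1 (add ~(Q <-> (~T <-> T))):
        ~(Q <-> (~T <-> T)): β-rule — branch into Q, ~(~T <-> T)  //  ~Q, (~T <-> T).
          branch 2.1.1 (add Q, ~(~T <-> T)):
            × closes — contains both Q and ~Q.
          branch 2.1.2 (add ~Q, (~T <-> T)):
            (~T <-> T): β-rule — branch into ~T, T  //  ~~T, ~T.
              branch 2.1.2.1 (add ~T, T):
                × closes — contains both T and ~T.
              branch 2.1.2.2 (add ~~T, ~T):
                × closes — contains both T and ~T.
      branch 2.2 (add ~Q):
        ○ open, literals {P=1, Q=0, R=1}.
6 branches closed, 2 open.
An open branch gives a countermodel: P=1, Q=0, R=0 (unmentioned atoms arbitrary); the premises hold there but the conclusion fails.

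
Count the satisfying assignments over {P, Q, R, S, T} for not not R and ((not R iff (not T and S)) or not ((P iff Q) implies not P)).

13

Initial set: {(not not R and ((not R iff (not T and S)) or not ((P iff Q) implies not P)))}.
(not not R and ((not R iff (not T and S)) or not ((P iff Q) implies not P))): α-rule — add not not R, ((not R iff (not T and S)) or not ((P iff Q) implies not P)).
not not R: drop double negation, giving R.
((not R iff (not T and S)) or not ((P iff Q) implies not P)): β-rule — branch into (not R iff (not T and S))  //  not ((P iff Q) implies not P).
  branch 1 (add (not R iff (not T and S))):
    (not R iff (not T and S)): β-rule — branch into not R, (not T and S)  //  not not R, not (not T and S).
      branch 1.1 (add not R, (not T and S)):
        × closes — contains both R and not R.
      branch 1.2 (add not not R, not (not T and S)):
        not (not T and S): β-rule — branch into not not T  //  not S.
          branch 1.2.1 (add not not T):
            ○ open, literals {R=1, T=1}.
          branch 1.2.2 (add not S):
            ○ open, literals {R=1, S=0}.
  branch 2 (add not ((P iff Q) implies not P)):
    not ((P iff Q) implies not P): α-rule — add (P iff Q), not not P.
    (P iff Q): β-rule — branch into P, Q  //  not P, not Q.
      branch 2.1 (add P, Q):
        ○ open, literals {P=1, Q=1, R=1}.
      branch 2.2 (add not P, not Q):
        × closes — contains both P and not P.
2 branches closed, 3 open.
Each open branch fixes some atoms; the unmentioned ones are free. Counting distinct full assignments: branch {R=1, T=1} (P, Q, S) contributes 8 new; branch {R=1, S=0} (P, Q, T) contributes 4 new; branch {P=1, Q=1, R=1} (S, T) contributes 1 new. Total: 13.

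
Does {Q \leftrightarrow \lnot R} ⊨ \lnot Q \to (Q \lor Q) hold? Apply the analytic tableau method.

No

Initial set: {T (Q \leftrightarrow \lnot R); F (\lnot Q \to (Q \lor Q))}.
F (\lnot Q \to (Q \lor Q)): α-rule — add T \lnot Q, F (Q \lor Q).
F (Q \lor Q): α-rule — add F Q, F Q.
T (Q \leftrightarrow \lnot R): β-rule — branch into T Q, T \lnot R  //  F Q, F \lnot R.
  branch 1 (add T Q, T \lnot R):
    × closes — contains both Q and \lnot Q.
  branch 2 (add F Q, F \lnot R):
    ○ open, literals {Q=F, R=T}.
1 branch closed, 1 open.
An open branch gives a countermodel: Q=F, R=T (unmentioned atoms arbitrary); the premises hold there but the conclusion fails.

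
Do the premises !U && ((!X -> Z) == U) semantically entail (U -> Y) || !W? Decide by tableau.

Yes

Initial set: {(!U && ((!X -> Z) == U)); !((U -> Y) || !W)}.
(!U && ((!X -> Z) == U)): α-rule — add !U, ((!X -> Z) == U).
!((U -> Y) || !W): α-rule — add !(U -> Y), !!W.
!(U -> Y): α-rule — add U, !Y.
× closes — contains both U and !U.
All 1 branch closes.
Every branch closed, so the premises entail the conclusion.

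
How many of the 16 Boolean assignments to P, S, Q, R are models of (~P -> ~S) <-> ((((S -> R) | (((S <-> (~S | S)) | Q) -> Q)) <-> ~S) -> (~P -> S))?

Initial set: {((~P -> ~S) <-> ((((S -> R) | (((S <-> (~S | S)) | Q) -> Q)) <-> ~S) -> (~P -> S)))}.
((~P -> ~S) <-> ((((S -> R) | (((S <-> (~S | S)) | Q) -> Q)) <-> ~S) -> (~P -> S))): β-rule — branch into (~P -> ~S), ((((S -> R) | (((S <-> (~S | S)) | Q) -> Q)) <-> ~S) -> (~P -> S))  //  ~(~P -> ~S), ~((((S -> R) | (((S <-> (~S | S)) | Q) -> Q)) <-> ~S) -> (~P -> S)).
  branch 1 (add (~P -> ~S), ((((S -> R) | (((S <-> (~S | S)) | Q) -> Q)) <-> ~S) -> (~P -> S))):
    (~P -> ~S): β-rule — branch into ~~P  //  ~S.
      branch 1.1 (add ~~P):
        ((((S -> R) | (((S <-> (~S | S)) | Q) -> Q)) <-> ~S) -> (~P -> S)): β-rule — branch into ~(((S -> R) | (((S <-> (~S | S)) | Q) -> Q)) <-> ~S)  //  (~P -> S).
          branch 1.1.1 (add ~(((S -> R) | (((S <-> (~S | S)) | Q) -> Q)) <-> ~S)):
            ~(((S -> R) | (((S <-> (~S | S)) | Q) -> Q)) <-> ~S): β-rule — branch into ((S -> R) | (((S <-> (~S | S)) | Q) -> Q)), ~~S  //  ~((S -> R) | (((S <-> (~S | S)) | Q) -> Q)), ~S.
              branch 1.1.1.1 (add ((S -> R) | (((S <-> (~S | S)) | Q) -> Q)), ~~S):
                ((S -> R) | (((S <-> (~S | S)) | Q) -> Q)): β-rule — branch into (S -> R)  //  (((S <-> (~S | S)) | Q) -> Q).
                  branch 1.1.1.1.1 (add (S -> R)):
                    (S -> R): β-rule — branch into ~S  //  R.
                      branch 1.1.1.1.1.1 (add ~S):
                        × closes — contains both S and ~S.
                      branch 1.1.1.1.1.2 (add R):
                        ○ open, literals {P=true, R=true, S=true}.
                  branch 1.1.1.1.2 (add (((S <-> (~S | S)) | Q) -> Q)):
                    (((S <-> (~S | S)) | Q) -> Q): β-rule — branch into ~((S <-> (~S | S)) | Q)  //  Q.
                      branch 1.1.1.1.2.1 (add ~((S <-> (~S | S)) | Q)):
                        ~((S <-> (~S | S)) | Q): α-rule — add ~(S <-> (~S | S)), ~Q.
                        ~(S <-> (~S | S)): β-rule — branch into S, ~(~S | S)  //  ~S, (~S | S).
                          branch 1.1.1.1.2.1.1 (add S, ~(~S | S)):
                            ~(~S | S): α-rule — add ~~S, ~S.
                            × closes — contains both S and ~S.
                          branch 1.1.1.1.2.1.2 (add ~S, (~S | S)):
                            × closes — contains both S and ~S.
                      branch 1.1.1.1.2.2 (add Q):
                        ○ open, literals {P=true, Q=true, S=true}.
              branch 1.1.1.2 (add ~((S -> R) | (((S <-> (~S | S)) | Q) -> Q)), ~S):
                ~((S -> R) | (((S <-> (~S | S)) | Q) -> Q)): α-rule — add ~(S -> R), ~(((S <-> (~S | S)) | Q) -> Q).
                ~(S -> R): α-rule — add S, ~R.
                × closes — contains both S and ~S.
          branch 1.1.2 (add (~P -> S)):
            (~P -> S): β-rule — branch into ~~P  //  S.
              branch 1.1.2.1 (add ~~P):
                ○ open, literals {P=true}.
              branch 1.1.2.2 (add S):
                ○ open, literals {P=true, S=true}.
      branch 1.2 (add ~S):
        ((((S -> R) | (((S <-> (~S | S)) | Q) -> Q)) <-> ~S) -> (~P -> S)): β-rule — branch into ~(((S -> R) | (((S <-> (~S | S)) | Q) -> Q)) <-> ~S)  //  (~P -> S).
          branch 1.2.1 (add ~(((S -> R) | (((S <-> (~S | S)) | Q) -> Q)) <-> ~S)):
            ~(((S -> R) | (((S <-> (~S | S)) | Q) -> Q)) <-> ~S): β-rule — branch into ((S -> R) | (((S <-> (~S | S)) | Q) -> Q)), ~~S  //  ~((S -> R) | (((S <-> (~S | S)) | Q) -> Q)), ~S.
              branch 1.2.1.1 (add ((S -> R) | (((S <-> (~S | S)) | Q) -> Q)), ~~S):
                × closes — contains both S and ~S.
              branch 1.2.1.2 (add ~((S -> R) | (((S <-> (~S | S)) | Q) -> Q)), ~S):
                ~((S -> R) | (((S <-> (~S | S)) | Q) -> Q)): α-rule — add ~(S -> R), ~(((S <-> (~S | S)) | Q) -> Q).
                ~(S -> R): α-rule — add S, ~R.
                × closes — contains both S and ~S.
          branch 1.2.2 (add (~P -> S)):
            (~P -> S): β-rule — branch into ~~P  //  S.
              branch 1.2.2.1 (add ~~P):
                ○ open, literals {P=true, S=false}.
              branch 1.2.2.2 (add S):
                × closes — contains both S and ~S.
  branch 2 (add ~(~P -> ~S), ~((((S -> R) | (((S <-> (~S | S)) | Q) -> Q)) <-> ~S) -> (~P -> S))):
    ~(~P -> ~S): α-rule — add ~P, ~~S.
    ~((((S -> R) | (((S <-> (~S | S)) | Q) -> Q)) <-> ~S) -> (~P -> S)): α-rule — add (((S -> R) | (((S <-> (~S | S)) | Q) -> Q)) <-> ~S), ~(~P -> S).
    ~(~P -> S): α-rule — add ~P, ~S.
    × closes — contains both S and ~S.
8 branches closed, 5 open.
Each open branch fixes some atoms; the unmentioned ones are free. Counting distinct full assignments: branch {P=true, R=true, S=true} (Q) contributes 2 new; branch {P=true, Q=true, S=true} (R) contributes 1 new; branch {P=true} (S, Q, R) contributes 5 new; branch {P=true, S=true} (Q, R) contributes 0 new; branch {P=true, S=false} (Q, R) contributes 0 new. Total: 8.

8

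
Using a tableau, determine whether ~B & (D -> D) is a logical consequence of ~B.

Yes

Initial set: {~B; ~(~B & (D -> D))}.
~(~B & (D -> D)): β-rule — branch into ~~B  //  ~(D -> D).
  branch 1 (add ~~B):
    × closes — contains both B and ~B.
  branch 2 (add ~(D -> D)):
    ~(D -> D): α-rule — add D, ~D.
    × closes — contains both D and ~D.
All 2 branches close.
Every branch closed, so the premises entail the conclusion.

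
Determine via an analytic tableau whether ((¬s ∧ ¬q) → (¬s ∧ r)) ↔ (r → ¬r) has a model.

Satisfiable

Initial set: {(((¬s ∧ ¬q) → (¬s ∧ r)) ↔ (r → ¬r))}.
(((¬s ∧ ¬q) → (¬s ∧ r)) ↔ (r → ¬r)): β-rule — branch into ((¬s ∧ ¬q) → (¬s ∧ r)), (r → ¬r)  //  ¬((¬s ∧ ¬q) → (¬s ∧ r)), ¬(r → ¬r).
  branch 1 (add ((¬s ∧ ¬q) → (¬s ∧ r)), (r → ¬r)):
    ((¬s ∧ ¬q) → (¬s ∧ r)): β-rule — branch into ¬(¬s ∧ ¬q)  //  (¬s ∧ r).
      branch 1.1 (add ¬(¬s ∧ ¬q)):
        (r → ¬r): β-rule — branch into ¬r  //  ¬r.
          branch 1.1.1 (add ¬r):
            ¬(¬s ∧ ¬q): β-rule — branch into ¬¬s  //  ¬¬q.
              branch 1.1.1.1 (add ¬¬s):
                ○ open, literals {r=F, s=T}.
              branch 1.1.1.2 (add ¬¬q):
                ○ open, literals {q=T, r=F}.
          branch 1.1.2 (add ¬r):
            ¬(¬s ∧ ¬q): β-rule — branch into ¬¬s  //  ¬¬q.
              branch 1.1.2.1 (add ¬¬s):
                ○ open, literals {r=F, s=T}.
              branch 1.1.2.2 (add ¬¬q):
                ○ open, literals {q=T, r=F}.
      branch 1.2 (add (¬s ∧ r)):
        (¬s ∧ r): α-rule — add ¬s, r.
        (r → ¬r): β-rule — branch into ¬r  //  ¬r.
          branch 1.2.1 (add ¬r):
            × closes — contains both r and ¬r.
          branch 1.2.2 (add ¬r):
            × closes — contains both r and ¬r.
  branch 2 (add ¬((¬s ∧ ¬q) → (¬s ∧ r)), ¬(r → ¬r)):
    ¬((¬s ∧ ¬q) → (¬s ∧ r)): α-rule — add (¬s ∧ ¬q), ¬(¬s ∧ r).
    ¬(r → ¬r): α-rule — add r, ¬¬r.
    (¬s ∧ ¬q): α-rule — add ¬s, ¬q.
    ¬(¬s ∧ r): β-rule — branch into ¬¬s  //  ¬r.
      branch 2.1 (add ¬¬s):
        × closes — contains both s and ¬s.
      branch 2.2 (add ¬r):
        × closes — contains both r and ¬r.
4 branches closed, 4 open.
An open branch gives a satisfying assignment: r=F, s=T.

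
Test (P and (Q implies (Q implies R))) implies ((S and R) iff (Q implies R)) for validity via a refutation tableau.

Assume the negation and expand:
Initial set: {not ((P and (Q implies (Q implies R))) implies ((S and R) iff (Q implies R)))}.
not ((P and (Q implies (Q implies R))) implies ((S and R) iff (Q implies R))): α-rule — add (P and (Q implies (Q implies R))), not ((S and R) iff (Q implies R)).
(P and (Q implies (Q implies R))): α-rule — add P, (Q implies (Q implies R)).
not ((S and R) iff (Q implies R)): β-rule — branch into (S and R), not (Q implies R)  //  not (S and R), (Q implies R).
  branch 1 (add (S and R), not (Q implies R)):
    (S and R): α-rule — add S, R.
    not (Q implies R): α-rule — add Q, not R.
    × closes — contains both R and not R.
  branch 2 (add not (S and R), (Q implies R)):
    (Q implies (Q implies R)): β-rule — branch into not Q  //  (Q implies R).
      branch 2.1 (add not Q):
        not (S and R): β-rule — branch into not S  //  not R.
          branch 2.1.1 (add not S):
            (Q implies R): β-rule — branch into not Q  //  R.
              branch 2.1.1.1 (add not Q):
                ○ open, literals {P=1, Q=0, S=0}.
              branch 2.1.1.2 (add R):
                ○ open, literals {P=1, Q=0, R=1, S=0}.
          branch 2.1.2 (add not R):
            (Q implies R): β-rule — branch into not Q  //  R.
              branch 2.1.2.1 (add not Q):
                ○ open, literals {P=1, Q=0, R=0}.
              branch 2.1.2.2 (add R):
                × closes — contains both R and not R.
      branch 2.2 (add (Q implies R)):
        not (S and R): β-rule — branch into not S  //  not R.
          branch 2.2.1 (add not S):
            (Q implies R): β-rule — branch into not Q  //  R.
              branch 2.2.1.1 (add not Q):
                (Q implies R): β-rule — branch into not Q  //  R.
                  branch 2.2.1.1.1 (add not Q):
                    ○ open, literals {P=1, Q=0, S=0}.
                  branch 2.2.1.1.2 (add R):
                    ○ open, literals {P=1, Q=0, R=1, S=0}.
              branch 2.2.1.2 (add R):
                (Q implies R): β-rule — branch into not Q  //  R.
                  branch 2.2.1.2.1 (add not Q):
                    ○ open, literals {P=1, Q=0, R=1, S=0}.
                  branch 2.2.1.2.2 (add R):
                    ○ open, literals {P=1, R=1, S=0}.
          branch 2.2.2 (add not R):
            (Q implies R): β-rule — branch into not Q  //  R.
              branch 2.2.2.1 (add not Q):
                (Q implies R): β-rule — branch into not Q  //  R.
                  branch 2.2.2.1.1 (add not Q):
                    ○ open, literals {P=1, Q=0, R=0}.
                  branch 2.2.2.1.2 (add R):
                    × closes — contains both R and not R.
              branch 2.2.2.2 (add R):
                × closes — contains both R and not R.
4 branches closed, 8 open.
An open branch gives a countermodel: P=1, Q=0, S=0 (unmentioned atoms arbitrary); under it the original formula is false.

Not valid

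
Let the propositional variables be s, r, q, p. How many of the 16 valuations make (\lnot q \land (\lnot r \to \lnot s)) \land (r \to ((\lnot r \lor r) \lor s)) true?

Initial set: {((\lnot q \land (\lnot r \to \lnot s)) \land (r \to ((\lnot r \lor r) \lor s)))}.
((\lnot q \land (\lnot r \to \lnot s)) \land (r \to ((\lnot r \lor r) \lor s))): α-rule — add (\lnot q \land (\lnot r \to \lnot s)), (r \to ((\lnot r \lor r) \lor s)).
(\lnot q \land (\lnot r \to \lnot s)): α-rule — add \lnot q, (\lnot r \to \lnot s).
(r \to ((\lnot r \lor r) \lor s)): β-rule — branch into \lnot r  //  ((\lnot r \lor r) \lor s).
  branch 1 (add \lnot r):
    (\lnot r \to \lnot s): β-rule — branch into \lnot \lnot r  //  \lnot s.
      branch 1.1 (add \lnot \lnot r):
        × closes — contains both r and \lnot r.
      branch 1.2 (add \lnot s):
        ○ open, literals {q=0, r=0, s=0}.
  branch 2 (add ((\lnot r \lor r) \lor s)):
    (\lnot r \to \lnot s): β-rule — branch into \lnot \lnot r  //  \lnot s.
      branch 2.1 (add \lnot \lnot r):
        ((\lnot r \lor r) \lor s): β-rule — branch into (\lnot r \lor r)  //  s.
          branch 2.1.1 (add (\lnot r \lor r)):
            (\lnot r \lor r): β-rule — branch into \lnot r  //  r.
              branch 2.1.1.1 (add \lnot r):
                × closes — contains both r and \lnot r.
              branch 2.1.1.2 (add r):
                ○ open, literals {q=0, r=1}.
          branch 2.1.2 (add s):
            ○ open, literals {q=0, r=1, s=1}.
      branch 2.2 (add \lnot s):
        ((\lnot r \lor r) \lor s): β-rule — branch into (\lnot r \lor r)  //  s.
          branch 2.2.1 (add (\lnot r \lor r)):
            (\lnot r \lor r): β-rule — branch into \lnot r  //  r.
              branch 2.2.1.1 (add \lnot r):
                ○ open, literals {q=0, r=0, s=0}.
              branch 2.2.1.2 (add r):
                ○ open, literals {q=0, r=1, s=0}.
          branch 2.2.2 (add s):
            × closes — contains both s and \lnot s.
3 branches closed, 5 open.
Each open branch fixes some atoms; the unmentioned ones are free. Counting distinct full assignments: branch {q=0, r=0, s=0} (p) contributes 2 new; branch {q=0, r=1} (s, p) contributes 4 new; branch {q=0, r=1, s=1} (p) contributes 0 new; branch {q=0, r=0, s=0} (p) contributes 0 new; branch {q=0, r=1, s=0} (p) contributes 0 new. Total: 6.

6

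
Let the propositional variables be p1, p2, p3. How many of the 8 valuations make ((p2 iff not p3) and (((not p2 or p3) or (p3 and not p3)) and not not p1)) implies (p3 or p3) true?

Initial set: {(((p2 iff not p3) and (((not p2 or p3) or (p3 and not p3)) and not not p1)) implies (p3 or p3))}.
(((p2 iff not p3) and (((not p2 or p3) or (p3 and not p3)) and not not p1)) implies (p3 or p3)): β-rule — branch into not ((p2 iff not p3) and (((not p2 or p3) or (p3 and not p3)) and not not p1))  //  (p3 or p3).
  branch 1 (add not ((p2 iff not p3) and (((not p2 or p3) or (p3 and not p3)) and not not p1))):
    not ((p2 iff not p3) and (((not p2 or p3) or (p3 and not p3)) and not not p1)): β-rule — branch into not (p2 iff not p3)  //  not (((not p2 or p3) or (p3 and not p3)) and not not p1).
      branch 1.1 (add not (p2 iff not p3)):
        not (p2 iff not p3): β-rule — branch into p2, not not p3  //  not p2, not p3.
          branch 1.1.1 (add p2, not not p3):
            ○ open, literals {p2=true, p3=true}.
          branch 1.1.2 (add not p2, not p3):
            ○ open, literals {p2=false, p3=false}.
      branch 1.2 (add not (((not p2 or p3) or (p3 and not p3)) and not not p1)):
        not (((not p2 or p3) or (p3 and not p3)) and not not p1): β-rule — branch into not ((not p2 or p3) or (p3 and not p3))  //  not not not p1.
          branch 1.2.1 (add not ((not p2 or p3) or (p3 and not p3))):
            not ((not p2 or p3) or (p3 and not p3)): α-rule — add not (not p2 or p3), not (p3 and not p3).
            not (not p2 or p3): α-rule — add not not p2, not p3.
            not (p3 and not p3): β-rule — branch into not p3  //  not not p3.
              branch 1.2.1.1 (add not p3):
                ○ open, literals {p2=true, p3=false}.
              branch 1.2.1.2 (add not not p3):
                × closes — contains both p3 and not p3.
          branch 1.2.2 (add not not not p1):
            not not not p1: drop double negation, giving not p1.
            ○ open, literals {p1=false}.
  branch 2 (add (p3 or p3)):
    (p3 or p3): β-rule — branch into p3  //  p3.
      branch 2.1 (add p3):
        ○ open, literals {p3=true}.
      branch 2.2 (add p3):
        ○ open, literals {p3=true}.
1 branch closed, 6 open.
Each open branch fixes some atoms; the unmentioned ones are free. Counting distinct full assignments: branch {p2=true, p3=true} (p1) contributes 2 new; branch {p2=false, p3=false} (p1) contributes 2 new; branch {p2=true, p3=false} (p1) contributes 2 new; branch {p1=false} (p2, p3) contributes 1 new; branch {p3=true} (p1, p2) contributes 1 new; branch {p3=true} (p1, p2) contributes 0 new. Total: 8.

8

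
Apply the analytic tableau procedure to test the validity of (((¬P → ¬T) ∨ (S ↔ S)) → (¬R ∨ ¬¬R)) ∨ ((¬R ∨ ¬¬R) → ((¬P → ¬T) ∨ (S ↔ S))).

Valid

Assume the negation and expand:
Initial set: {F ((((¬P → ¬T) ∨ (S ↔ S)) → (¬R ∨ ¬¬R)) ∨ ((¬R ∨ ¬¬R) → ((¬P → ¬T) ∨ (S ↔ S))))}.
F ((((¬P → ¬T) ∨ (S ↔ S)) → (¬R ∨ ¬¬R)) ∨ ((¬R ∨ ¬¬R) → ((¬P → ¬T) ∨ (S ↔ S)))): α-rule — add F (((¬P → ¬T) ∨ (S ↔ S)) → (¬R ∨ ¬¬R)), F ((¬R ∨ ¬¬R) → ((¬P → ¬T) ∨ (S ↔ S))).
F (((¬P → ¬T) ∨ (S ↔ S)) → (¬R ∨ ¬¬R)): α-rule — add T ((¬P → ¬T) ∨ (S ↔ S)), F (¬R ∨ ¬¬R).
F ((¬R ∨ ¬¬R) → ((¬P → ¬T) ∨ (S ↔ S))): α-rule — add T (¬R ∨ ¬¬R), F ((¬P → ¬T) ∨ (S ↔ S)).
F (¬R ∨ ¬¬R): α-rule — add F ¬R, F ¬¬R.
F ((¬P → ¬T) ∨ (S ↔ S)): α-rule — add F (¬P → ¬T), F (S ↔ S).
F ¬¬R: drop double negation, giving F R.
× closes — contains both R and ¬R.
All 1 branch closes.
Every branch closed, so the negation is unsatisfiable and the formula is valid.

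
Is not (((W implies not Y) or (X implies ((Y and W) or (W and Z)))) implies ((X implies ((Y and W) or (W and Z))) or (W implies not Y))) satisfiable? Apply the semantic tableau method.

Unsatisfiable

Initial set: {T not (((W implies not Y) or (X implies ((Y and W) or (W and Z)))) implies ((X implies ((Y and W) or (W and Z))) or (W implies not Y)))}.
T not (((W implies not Y) or (X implies ((Y and W) or (W and Z)))) implies ((X implies ((Y and W) or (W and Z))) or (W implies not Y))): α-rule — add T ((W implies not Y) or (X implies ((Y and W) or (W and Z)))), F ((X implies ((Y and W) or (W and Z))) or (W implies not Y)).
F ((X implies ((Y and W) or (W and Z))) or (W implies not Y)): α-rule — add F (X implies ((Y and W) or (W and Z))), F (W implies not Y).
F (X implies ((Y and W) or (W and Z))): α-rule — add T X, F ((Y and W) or (W and Z)).
F (W implies not Y): α-rule — add T W, F not Y.
F ((Y and W) or (W and Z)): α-rule — add F (Y and W), F (W and Z).
T ((W implies not Y) or (X implies ((Y and W) or (W and Z)))): β-rule — branch into T (W implies not Y)  //  T (X implies ((Y and W) or (W and Z))).
  branch 1 (add T (W implies not Y)):
    F (Y and W): β-rule — branch into F Y  //  F W.
      branch 1.1 (add F Y):
        × closes — contains both Y and not Y.
      branch 1.2 (add F W):
        × closes — contains both W and not W.
  branch 2 (add T (X implies ((Y and W) or (W and Z)))):
    F (Y and W): β-rule — branch into F Y  //  F W.
      branch 2.1 (add F Y):
        × closes — contains both Y and not Y.
      branch 2.2 (add F W):
        × closes — contains both W and not W.
All 4 branches close.
Every branch closed; the formula is unsatisfiable.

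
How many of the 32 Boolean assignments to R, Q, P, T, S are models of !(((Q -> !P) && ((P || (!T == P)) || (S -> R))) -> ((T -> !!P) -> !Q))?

Initial set: {!(((Q -> !P) && ((P || (!T == P)) || (S -> R))) -> ((T -> !!P) -> !Q))}.
!(((Q -> !P) && ((P || (!T == P)) || (S -> R))) -> ((T -> !!P) -> !Q)): α-rule — add ((Q -> !P) && ((P || (!T == P)) || (S -> R))), !((T -> !!P) -> !Q).
((Q -> !P) && ((P || (!T == P)) || (S -> R))): α-rule — add (Q -> !P), ((P || (!T == P)) || (S -> R)).
!((T -> !!P) -> !Q): α-rule — add (T -> !!P), !!Q.
(Q -> !P): β-rule — branch into !Q  //  !P.
  branch 1 (add !Q):
    × closes — contains both Q and !Q.
  branch 2 (add !P):
    ((P || (!T == P)) || (S -> R)): β-rule — branch into (P || (!T == P))  //  (S -> R).
      branch 2.1 (add (P || (!T == P))):
        (T -> !!P): β-rule — branch into !T  //  !!P.
          branch 2.1.1 (add !T):
            (P || (!T == P)): β-rule — branch into P  //  (!T == P).
              branch 2.1.1.1 (add P):
                × closes — contains both P and !P.
              branch 2.1.1.2 (add (!T == P)):
                (!T == P): β-rule — branch into !T, P  //  !!T, !P.
                  branch 2.1.1.2.1 (add !T, P):
                    × closes — contains both P and !P.
                  branch 2.1.1.2.2 (add !!T, !P):
                    × closes — contains both T and !T.
          branch 2.1.2 (add !!P):
            !!P: drop double negation, giving P.
            × closes — contains both P and !P.
      branch 2.2 (add (S -> R)):
        (T -> !!P): β-rule — branch into !T  //  !!P.
          branch 2.2.1 (add !T):
            (S -> R): β-rule — branch into !S  //  R.
              branch 2.2.1.1 (add !S):
                ○ open, literals {P=false, Q=true, S=false, T=false}.
              branch 2.2.1.2 (add R):
                ○ open, literals {P=false, Q=true, R=true, T=false}.
          branch 2.2.2 (add !!P):
            !!P: drop double negation, giving P.
            × closes — contains both P and !P.
6 branches closed, 2 open.
Each open branch fixes some atoms; the unmentioned ones are free. Counting distinct full assignments: branch {P=false, Q=true, S=false, T=false} (R) contributes 2 new; branch {P=false, Q=true, R=true, T=false} (S) contributes 1 new. Total: 3.

3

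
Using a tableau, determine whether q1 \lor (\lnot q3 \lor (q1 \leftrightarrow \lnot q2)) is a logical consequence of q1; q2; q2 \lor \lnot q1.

Initial set: {q1; q2; (q2 \lor \lnot q1); \lnot (q1 \lor (\lnot q3 \lor (q1 \leftrightarrow \lnot q2)))}.
\lnot (q1 \lor (\lnot q3 \lor (q1 \leftrightarrow \lnot q2))): α-rule — add \lnot q1, \lnot (\lnot q3 \lor (q1 \leftrightarrow \lnot q2)).
× closes — contains both q1 and \lnot q1.
All 1 branch closes.
Every branch closed, so the premises entail the conclusion.

Yes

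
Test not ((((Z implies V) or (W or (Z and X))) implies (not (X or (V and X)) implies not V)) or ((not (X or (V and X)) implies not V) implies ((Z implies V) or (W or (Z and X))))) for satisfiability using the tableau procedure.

Unsatisfiable

Initial set: {not ((((Z implies V) or (W or (Z and X))) implies (not (X or (V and X)) implies not V)) or ((not (X or (V and X)) implies not V) implies ((Z implies V) or (W or (Z and X)))))}.
not ((((Z implies V) or (W or (Z and X))) implies (not (X or (V and X)) implies not V)) or ((not (X or (V and X)) implies not V) implies ((Z implies V) or (W or (Z and X))))): α-rule — add not (((Z implies V) or (W or (Z and X))) implies (not (X or (V and X)) implies not V)), not ((not (X or (V and X)) implies not V) implies ((Z implies V) or (W or (Z and X)))).
not (((Z implies V) or (W or (Z and X))) implies (not (X or (V and X)) implies not V)): α-rule — add ((Z implies V) or (W or (Z and X))), not (not (X or (V and X)) implies not V).
not ((not (X or (V and X)) implies not V) implies ((Z implies V) or (W or (Z and X)))): α-rule — add (not (X or (V and X)) implies not V), not ((Z implies V) or (W or (Z and X))).
not (not (X or (V and X)) implies not V): α-rule — add not (X or (V and X)), not not V.
not ((Z implies V) or (W or (Z and X))): α-rule — add not (Z implies V), not (W or (Z and X)).
not (X or (V and X)): α-rule — add not X, not (V and X).
not (Z implies V): α-rule — add Z, not V.
× closes — contains both V and not V.
All 1 branch closes.
Every branch closed; the formula is unsatisfiable.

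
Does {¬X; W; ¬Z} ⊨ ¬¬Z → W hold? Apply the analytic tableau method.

Yes

Initial set: {¬X; W; ¬Z; ¬(¬¬Z → W)}.
¬(¬¬Z → W): α-rule — add ¬¬Z, ¬W.
× closes — contains both W and ¬W.
All 1 branch closes.
Every branch closed, so the premises entail the conclusion.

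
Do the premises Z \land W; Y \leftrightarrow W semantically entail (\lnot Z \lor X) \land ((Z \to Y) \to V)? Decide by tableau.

No

Initial set: {(Z \land W); (Y \leftrightarrow W); \lnot ((\lnot Z \lor X) \land ((Z \to Y) \to V))}.
(Z \land W): α-rule — add Z, W.
(Y \leftrightarrow W): β-rule — branch into Y, W  //  \lnot Y, \lnot W.
  branch 1 (add Y, W):
    \lnot ((\lnot Z \lor X) \land ((Z \to Y) \to V)): β-rule — branch into \lnot (\lnot Z \lor X)  //  \lnot ((Z \to Y) \to V).
      branch 1.1 (add \lnot (\lnot Z \lor X)):
        \lnot (\lnot Z \lor X): α-rule — add \lnot \lnot Z, \lnot X.
        ○ open, literals {W=T, X=F, Y=T, Z=T}.
      branch 1.2 (add \lnot ((Z \to Y) \to V)):
        \lnot ((Z \to Y) \to V): α-rule — add (Z \to Y), \lnot V.
        (Z \to Y): β-rule — branch into \lnot Z  //  Y.
          branch 1.2.1 (add \lnot Z):
            × closes — contains both Z and \lnot Z.
          branch 1.2.2 (add Y):
            ○ open, literals {V=F, W=T, Y=T, Z=T}.
  branch 2 (add \lnot Y, \lnot W):
    × closes — contains both W and \lnot W.
2 branches closed, 2 open.
An open branch gives a countermodel: W=T, X=F, Y=T, Z=T (unmentioned atoms arbitrary); the premises hold there but the conclusion fails.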